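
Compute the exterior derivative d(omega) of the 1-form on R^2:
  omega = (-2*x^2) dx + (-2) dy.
d(omega) = 0

For a 1-form omega = sum_i f_i dx_i, the exterior derivative is
  d(omega) = sum_{i < j} (∂f_j/∂x_i - ∂f_i/∂x_j) dx_i ∧ dx_j.

Assembling: d(omega) = 0.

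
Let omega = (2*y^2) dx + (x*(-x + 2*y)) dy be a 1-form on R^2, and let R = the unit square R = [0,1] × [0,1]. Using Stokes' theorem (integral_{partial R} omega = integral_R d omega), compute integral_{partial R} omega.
integral_(partial R) omega = -2

Stokes: integral_partial_R omega = integral_R d omega with d omega = (∂Q/∂x - ∂P/∂y) dx ∧ dy.
  ∂Q/∂x = -2*x + 2*y
  ∂P/∂y = 4*y
  integrand = ∂Q/∂x - ∂P/∂y = -2*x - 2*y.
Integrating over R: integral_0^1 integral_0^1 (-2*x - 2*y) dx dy = -2.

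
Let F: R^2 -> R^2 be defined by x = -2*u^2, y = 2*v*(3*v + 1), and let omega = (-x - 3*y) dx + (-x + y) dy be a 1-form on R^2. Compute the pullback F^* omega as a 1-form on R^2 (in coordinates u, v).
F^* omega = (8*u*(-u^2 + 9*v^2 + 3*v)) du + (24*u^2*v + 4*u^2 + 72*v^3 + 36*v^2 + 4*v) dv

Using F^*(f dg) = (f ∘ F) d(g ∘ F), substitute each coordinate x_i by F_i(u, v) in f_i, and replace dx_i by d F_i = (∂F_i/∂u) du + (∂F_i/∂v) dv.
  For the x component: f_1(F) = 2*u^2 - 18*v^2 - 6*v; d F_1 = (-4*u) du + (0) dv
  For the y component: f_2(F) = 2*u^2 + 6*v^2 + 2*v; d F_2 = (0) du + (12*v + 2) dv
Combining and collecting du, dv coefficients:
  coeff of du: 8*u*(-u^2 + 9*v^2 + 3*v)
  coeff of dv: 24*u^2*v + 4*u^2 + 72*v^3 + 36*v^2 + 4*v
F^* omega = (8*u*(-u^2 + 9*v^2 + 3*v)) du + (24*u^2*v + 4*u^2 + 72*v^3 + 36*v^2 + 4*v) dv.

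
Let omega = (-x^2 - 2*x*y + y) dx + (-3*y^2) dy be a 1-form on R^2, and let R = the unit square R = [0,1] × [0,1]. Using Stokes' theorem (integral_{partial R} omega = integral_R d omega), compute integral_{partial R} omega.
integral_(partial R) omega = 0

Stokes: integral_partial_R omega = integral_R d omega with d omega = (∂Q/∂x - ∂P/∂y) dx ∧ dy.
  ∂Q/∂x = 0
  ∂P/∂y = 1 - 2*x
  integrand = ∂Q/∂x - ∂P/∂y = 2*x - 1.
Integrating over R: integral_0^1 integral_0^1 (2*x - 1) dx dy = 0.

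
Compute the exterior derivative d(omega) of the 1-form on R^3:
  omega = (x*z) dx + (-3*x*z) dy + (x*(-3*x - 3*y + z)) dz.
d(omega) = (-3*z) dx ∧ dy + (-7*x - 3*y + z) dx ∧ dz

For a 1-form omega = sum_i f_i dx_i, the exterior derivative is
  d(omega) = sum_{i < j} (∂f_j/∂x_i - ∂f_i/∂x_j) dx_i ∧ dx_j.
  coefficient of dx ∧ dy: ∂f_2/∂x - ∂f_1/∂y = ∂(-3*x*z)/∂x - ∂(x*z)/∂y = -3*z
  coefficient of dx ∧ dz: ∂f_3/∂x - ∂f_1/∂z = ∂(x*(-3*x - 3*y + z))/∂x - ∂(x*z)/∂z = -7*x - 3*y + z
Assembling: d(omega) = (-3*z) dx ∧ dy + (-7*x - 3*y + z) dx ∧ dz.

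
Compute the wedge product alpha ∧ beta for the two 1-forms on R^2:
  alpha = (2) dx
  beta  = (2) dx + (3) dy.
alpha ∧ beta = (6) dx ∧ dy

Distribute the wedge, using dx_i ∧ dx_j = -dx_j ∧ dx_i and dx_i ∧ dx_i = 0. For each pair (i, j) with i < j, the coefficient of dx_i ∧ dx_j in alpha ∧ beta is (alpha_i * beta_j - alpha_j * beta_i). Collecting: alpha ∧ beta = (6) dx ∧ dy.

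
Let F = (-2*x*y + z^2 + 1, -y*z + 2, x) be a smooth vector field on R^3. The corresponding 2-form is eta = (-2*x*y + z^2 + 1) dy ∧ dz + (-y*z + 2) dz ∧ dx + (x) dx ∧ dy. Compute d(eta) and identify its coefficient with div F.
d(eta) = (-2*y - z) dx ∧ dy ∧ dz; div F = -2*y - z

For a 2-form in R^3 of the form above, applying d gives a 3-form with coefficient ∂P/∂x + ∂Q/∂y + ∂R/∂z:
  ∂P/∂x = -2*y
  ∂Q/∂y = -z
  ∂R/∂z = 0
Sum = -2*y - z, which is exactly div F.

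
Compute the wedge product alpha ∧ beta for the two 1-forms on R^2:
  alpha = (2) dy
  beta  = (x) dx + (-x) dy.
alpha ∧ beta = (-2*x) dx ∧ dy

Distribute the wedge, using dx_i ∧ dx_j = -dx_j ∧ dx_i and dx_i ∧ dx_i = 0. For each pair (i, j) with i < j, the coefficient of dx_i ∧ dx_j in alpha ∧ beta is (alpha_i * beta_j - alpha_j * beta_i). Collecting: alpha ∧ beta = (-2*x) dx ∧ dy.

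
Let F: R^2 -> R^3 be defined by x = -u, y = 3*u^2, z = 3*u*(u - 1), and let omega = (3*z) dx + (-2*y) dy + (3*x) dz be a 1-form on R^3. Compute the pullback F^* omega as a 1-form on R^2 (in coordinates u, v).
F^* omega = (9*u*(-4*u^2 - 3*u + 2)) du

Using F^*(f dg) = (f ∘ F) d(g ∘ F), substitute each coordinate x_i by F_i(u, v) in f_i, and replace dx_i by d F_i = (∂F_i/∂u) du + (∂F_i/∂v) dv.
  For the x component: f_1(F) = 9*u*(u - 1); d F_1 = (-1) du + (0) dv
  For the y component: f_2(F) = -6*u^2; d F_2 = (6*u) du + (0) dv
  For the z component: f_3(F) = -3*u; d F_3 = (6*u - 3) du + (0) dv
Combining and collecting du, dv coefficients:
  coeff of du: 9*u*(-4*u^2 - 3*u + 2)
  coeff of dv: 0
F^* omega = (9*u*(-4*u^2 - 3*u + 2)) du.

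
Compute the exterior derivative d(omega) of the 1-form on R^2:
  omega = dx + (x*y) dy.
d(omega) = (y) dx ∧ dy

For a 1-form omega = sum_i f_i dx_i, the exterior derivative is
  d(omega) = sum_{i < j} (∂f_j/∂x_i - ∂f_i/∂x_j) dx_i ∧ dx_j.
  coefficient of dx ∧ dy: ∂f_2/∂x - ∂f_1/∂y = ∂(x*y)/∂x - ∂(1)/∂y = y
Assembling: d(omega) = (y) dx ∧ dy.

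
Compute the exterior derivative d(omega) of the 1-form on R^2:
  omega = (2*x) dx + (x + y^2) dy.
d(omega) = (1) dx ∧ dy

For a 1-form omega = sum_i f_i dx_i, the exterior derivative is
  d(omega) = sum_{i < j} (∂f_j/∂x_i - ∂f_i/∂x_j) dx_i ∧ dx_j.
  coefficient of dx ∧ dy: ∂f_2/∂x - ∂f_1/∂y = ∂(x + y^2)/∂x - ∂(2*x)/∂y = 1
Assembling: d(omega) = (1) dx ∧ dy.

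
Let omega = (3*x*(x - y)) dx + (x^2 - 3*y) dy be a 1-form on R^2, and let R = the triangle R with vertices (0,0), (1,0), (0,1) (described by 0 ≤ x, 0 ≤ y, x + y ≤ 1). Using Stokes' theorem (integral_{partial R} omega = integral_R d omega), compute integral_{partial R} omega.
integral_(partial R) omega = 5/6

Stokes: integral_partial_R omega = integral_R d omega with d omega = (∂Q/∂x - ∂P/∂y) dx ∧ dy.
  ∂Q/∂x = 2*x
  ∂P/∂y = -3*x
  integrand = ∂Q/∂x - ∂P/∂y = 5*x.
Integrating over R: integral_0^1 integral_0^{1-x} (5*x) dy dx = 5/6.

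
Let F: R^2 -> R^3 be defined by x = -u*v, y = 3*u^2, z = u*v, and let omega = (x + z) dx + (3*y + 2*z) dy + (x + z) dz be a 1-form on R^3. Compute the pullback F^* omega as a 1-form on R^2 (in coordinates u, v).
F^* omega = (u^2*(54*u + 12*v)) du

Using F^*(f dg) = (f ∘ F) d(g ∘ F), substitute each coordinate x_i by F_i(u, v) in f_i, and replace dx_i by d F_i = (∂F_i/∂u) du + (∂F_i/∂v) dv.
  For the x component: f_1(F) = 0; d F_1 = (-v) du + (-u) dv
  For the y component: f_2(F) = u*(9*u + 2*v); d F_2 = (6*u) du + (0) dv
  For the z component: f_3(F) = 0; d F_3 = (v) du + (u) dv
Combining and collecting du, dv coefficients:
  coeff of du: u^2*(54*u + 12*v)
  coeff of dv: 0
F^* omega = (u^2*(54*u + 12*v)) du.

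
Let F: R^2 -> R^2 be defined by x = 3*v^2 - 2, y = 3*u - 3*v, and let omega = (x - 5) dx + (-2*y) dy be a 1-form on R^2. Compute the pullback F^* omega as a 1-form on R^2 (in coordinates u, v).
F^* omega = (-18*u + 18*v) du + (18*u + 18*v^3 - 60*v) dv

Using F^*(f dg) = (f ∘ F) d(g ∘ F), substitute each coordinate x_i by F_i(u, v) in f_i, and replace dx_i by d F_i = (∂F_i/∂u) du + (∂F_i/∂v) dv.
  For the x component: f_1(F) = 3*v^2 - 7; d F_1 = (0) du + (6*v) dv
  For the y component: f_2(F) = -6*u + 6*v; d F_2 = (3) du + (-3) dv
Combining and collecting du, dv coefficients:
  coeff of du: -18*u + 18*v
  coeff of dv: 18*u + 18*v^3 - 60*v
F^* omega = (-18*u + 18*v) du + (18*u + 18*v^3 - 60*v) dv.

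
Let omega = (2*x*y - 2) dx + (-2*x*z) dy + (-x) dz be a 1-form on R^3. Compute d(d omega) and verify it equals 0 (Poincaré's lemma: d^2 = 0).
d(d omega) = 0

Step 1: d omega = sum_{i<j} (∂f_j/∂x_i - ∂f_i/∂x_j) dx_i ∧ dx_j:
  coeff of dx ∧ dy: -2*x - 2*z
  coeff of dx ∧ dz: -1
  coeff of dy ∧ dz: 2*x
Step 2: Apply d again to each 2-form coefficient. The only possible 3-form in R^3 is dx ∧ dy ∧ dz, with coefficient
  ∂(coeff of dy∧dz)/∂x - ∂(coeff of dx∧dz)/∂y + ∂(coeff of dx∧dy)/∂z
  = ∂/∂x (2*x) - ∂/∂y (-1) + ∂/∂z (-2*x - 2*z).
Each of these terms simplifies to sums of mixed partials that cancel in pairs. The result is 0 (by equality of mixed partials for smooth functions — Schwarz / Clairaut).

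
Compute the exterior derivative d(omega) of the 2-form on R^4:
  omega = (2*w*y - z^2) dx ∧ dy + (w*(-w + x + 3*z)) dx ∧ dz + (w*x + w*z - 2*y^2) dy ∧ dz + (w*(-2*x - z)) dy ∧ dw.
d(omega) = (w - 2*z) dx ∧ dy ∧ dz + (-2*w + 2*y) dx ∧ dy ∧ dw + (-2*w + x + 3*z) dx ∧ dz ∧ dw + (w + x + z) dy ∧ dz ∧ dw

For a 2-form omega = sum_{i<j} g_{ij} dx_i ∧ dx_j, the exterior derivative is
  d(omega) = sum_{i<j} d(g_{ij}) ∧ dx_i ∧ dx_j = sum_{i<j, k} (∂g_{ij}/∂x_k) dx_k ∧ dx_i ∧ dx_j.
Expand each term, using dx_k ∧ dx_i ∧ dx_j = sgn(permutation) dx_{(a)} ∧ dx_{(b)} ∧ dx_{(c)} with (a < b < c) sorted:
  d(2*w*y - z^2) includes (∂/∂z)(2*w*y - z^2) dz = (-2*z) dz, which multiplied by dx ∧ dy gives (-2*z) dx ∧ dy ∧ dz
  d(2*w*y - z^2) includes (∂/∂w)(2*w*y - z^2) dw = (2*y) dw, which multiplied by dx ∧ dy gives (2*y) dx ∧ dy ∧ dw
  d(w*(-w + x + 3*z)) includes (∂/∂w)(w*(-w + x + 3*z)) dw = (-2*w + x + 3*z) dw, which multiplied by dx ∧ dz gives (-2*w + x + 3*z) dx ∧ dz ∧ dw
  d(w*x + w*z - 2*y^2) includes (∂/∂x)(w*x + w*z - 2*y^2) dx = (w) dx, which multiplied by dy ∧ dz gives (w) dx ∧ dy ∧ dz
  d(w*x + w*z - 2*y^2) includes (∂/∂w)(w*x + w*z - 2*y^2) dw = (x + z) dw, which multiplied by dy ∧ dz gives (x + z) dy ∧ dz ∧ dw
  d(w*(-2*x - z)) includes (∂/∂x)(w*(-2*x - z)) dx = (-2*w) dx, which multiplied by dy ∧ dw gives (-2*w) dx ∧ dy ∧ dw
  d(w*(-2*x - z)) includes (∂/∂z)(w*(-2*x - z)) dz = (-w) dz, which multiplied by dy ∧ dw gives (w) dy ∧ dz ∧ dw
Collecting like 3-forms: d(omega) = (w - 2*z) dx ∧ dy ∧ dz + (-2*w + 2*y) dx ∧ dy ∧ dw + (-2*w + x + 3*z) dx ∧ dz ∧ dw + (w + x + z) dy ∧ dz ∧ dw.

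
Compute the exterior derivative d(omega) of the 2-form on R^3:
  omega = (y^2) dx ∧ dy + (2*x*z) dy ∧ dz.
d(omega) = (2*z) dx ∧ dy ∧ dz

For a 2-form omega = sum_{i<j} g_{ij} dx_i ∧ dx_j, the exterior derivative is
  d(omega) = sum_{i<j} d(g_{ij}) ∧ dx_i ∧ dx_j = sum_{i<j, k} (∂g_{ij}/∂x_k) dx_k ∧ dx_i ∧ dx_j.
Expand each term, using dx_k ∧ dx_i ∧ dx_j = sgn(permutation) dx_{(a)} ∧ dx_{(b)} ∧ dx_{(c)} with (a < b < c) sorted:
  d(2*x*z) includes (∂/∂x)(2*x*z) dx = (2*z) dx, which multiplied by dy ∧ dz gives (2*z) dx ∧ dy ∧ dz
Collecting like 3-forms: d(omega) = (2*z) dx ∧ dy ∧ dz.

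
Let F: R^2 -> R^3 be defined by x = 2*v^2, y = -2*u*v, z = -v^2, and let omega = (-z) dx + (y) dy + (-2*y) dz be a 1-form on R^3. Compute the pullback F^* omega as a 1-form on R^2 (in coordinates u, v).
F^* omega = (4*u*v^2) du + (4*v*(u^2 - 2*u*v + v^2)) dv

Using F^*(f dg) = (f ∘ F) d(g ∘ F), substitute each coordinate x_i by F_i(u, v) in f_i, and replace dx_i by d F_i = (∂F_i/∂u) du + (∂F_i/∂v) dv.
  For the x component: f_1(F) = v^2; d F_1 = (0) du + (4*v) dv
  For the y component: f_2(F) = -2*u*v; d F_2 = (-2*v) du + (-2*u) dv
  For the z component: f_3(F) = 4*u*v; d F_3 = (0) du + (-2*v) dv
Combining and collecting du, dv coefficients:
  coeff of du: 4*u*v^2
  coeff of dv: 4*v*(u^2 - 2*u*v + v^2)
F^* omega = (4*u*v^2) du + (4*v*(u^2 - 2*u*v + v^2)) dv.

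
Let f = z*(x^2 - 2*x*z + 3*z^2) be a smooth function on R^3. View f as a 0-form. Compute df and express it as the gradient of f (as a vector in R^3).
df = (2*z*(x - z)) dx + (0) dy + (x^2 - 4*x*z + 9*z^2) dz; grad f = (2*z*(x - z), 0, x^2 - 4*x*z + 9*z^2)

For a 0-form f, d f = (∂f/∂x) dx + (∂f/∂y) dy + (∂f/∂z) dz. The components of the vector representation are exactly the entries of grad f in Cartesian coordinates:
  ∂f/∂x = 2*z*(x - z)
  ∂f/∂y = 0
  ∂f/∂z = x^2 - 4*x*z + 9*z^2.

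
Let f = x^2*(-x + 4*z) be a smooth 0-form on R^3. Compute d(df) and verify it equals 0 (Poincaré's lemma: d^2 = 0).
d(df) = 0

Step 1: df = sum_i (∂f/∂x_i) dx_i = (x*(-3*x + 8*z)) dx + (0) dy + (4*x^2) dz.
Step 2: Apply d again. Using the 1-form formula, the coefficient of dx ∧ dy in d(df) is ∂^2 f/∂x ∂y - ∂^2 f/∂y ∂x = (0) - (0) = 0 (equality of mixed partials for smooth f).
Similarly for dx ∧ dz and dy ∧ dz — all coefficients vanish. So d(df) = 0.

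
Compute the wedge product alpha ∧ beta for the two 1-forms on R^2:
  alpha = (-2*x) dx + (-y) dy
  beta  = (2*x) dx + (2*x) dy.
alpha ∧ beta = (2*x*(-2*x + y)) dx ∧ dy

Distribute the wedge, using dx_i ∧ dx_j = -dx_j ∧ dx_i and dx_i ∧ dx_i = 0. For each pair (i, j) with i < j, the coefficient of dx_i ∧ dx_j in alpha ∧ beta is (alpha_i * beta_j - alpha_j * beta_i). Collecting: alpha ∧ beta = (2*x*(-2*x + y)) dx ∧ dy.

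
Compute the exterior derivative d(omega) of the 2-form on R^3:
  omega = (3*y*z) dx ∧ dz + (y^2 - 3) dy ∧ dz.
d(omega) = (-3*z) dx ∧ dy ∧ dz

For a 2-form omega = sum_{i<j} g_{ij} dx_i ∧ dx_j, the exterior derivative is
  d(omega) = sum_{i<j} d(g_{ij}) ∧ dx_i ∧ dx_j = sum_{i<j, k} (∂g_{ij}/∂x_k) dx_k ∧ dx_i ∧ dx_j.
Expand each term, using dx_k ∧ dx_i ∧ dx_j = sgn(permutation) dx_{(a)} ∧ dx_{(b)} ∧ dx_{(c)} with (a < b < c) sorted:
  d(3*y*z) includes (∂/∂y)(3*y*z) dy = (3*z) dy, which multiplied by dx ∧ dz gives (-3*z) dx ∧ dy ∧ dz
Collecting like 3-forms: d(omega) = (-3*z) dx ∧ dy ∧ dz.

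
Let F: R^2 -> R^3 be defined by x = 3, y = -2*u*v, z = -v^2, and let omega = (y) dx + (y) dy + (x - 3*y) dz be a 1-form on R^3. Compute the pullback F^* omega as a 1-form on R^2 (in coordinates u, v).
F^* omega = (4*u*v^2) du + (2*v*(2*u^2 - 6*u*v - 3)) dv

Using F^*(f dg) = (f ∘ F) d(g ∘ F), substitute each coordinate x_i by F_i(u, v) in f_i, and replace dx_i by d F_i = (∂F_i/∂u) du + (∂F_i/∂v) dv.
  For the x component: f_1(F) = -2*u*v; d F_1 = (0) du + (0) dv
  For the y component: f_2(F) = -2*u*v; d F_2 = (-2*v) du + (-2*u) dv
  For the z component: f_3(F) = 6*u*v + 3; d F_3 = (0) du + (-2*v) dv
Combining and collecting du, dv coefficients:
  coeff of du: 4*u*v^2
  coeff of dv: 2*v*(2*u^2 - 6*u*v - 3)
F^* omega = (4*u*v^2) du + (2*v*(2*u^2 - 6*u*v - 3)) dv.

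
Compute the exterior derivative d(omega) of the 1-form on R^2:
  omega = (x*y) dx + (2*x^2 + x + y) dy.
d(omega) = (3*x + 1) dx ∧ dy

For a 1-form omega = sum_i f_i dx_i, the exterior derivative is
  d(omega) = sum_{i < j} (∂f_j/∂x_i - ∂f_i/∂x_j) dx_i ∧ dx_j.
  coefficient of dx ∧ dy: ∂f_2/∂x - ∂f_1/∂y = ∂(2*x^2 + x + y)/∂x - ∂(x*y)/∂y = 3*x + 1
Assembling: d(omega) = (3*x + 1) dx ∧ dy.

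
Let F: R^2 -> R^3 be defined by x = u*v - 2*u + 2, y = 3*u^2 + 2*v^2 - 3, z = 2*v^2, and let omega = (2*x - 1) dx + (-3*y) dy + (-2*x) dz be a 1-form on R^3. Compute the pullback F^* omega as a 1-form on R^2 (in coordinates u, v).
F^* omega = (-54*u^3 - 34*u*v^2 - 8*u*v + 62*u + 3*v - 6) du + (-34*u^2*v - 4*u^2 - 8*u*v^2 + 16*u*v + 3*u - 24*v^3 + 20*v) dv

Using F^*(f dg) = (f ∘ F) d(g ∘ F), substitute each coordinate x_i by F_i(u, v) in f_i, and replace dx_i by d F_i = (∂F_i/∂u) du + (∂F_i/∂v) dv.
  For the x component: f_1(F) = 2*u*v - 4*u + 3; d F_1 = (v - 2) du + (u) dv
  For the y component: f_2(F) = -9*u^2 - 6*v^2 + 9; d F_2 = (6*u) du + (4*v) dv
  For the z component: f_3(F) = -2*u*v + 4*u - 4; d F_3 = (0) du + (4*v) dv
Combining and collecting du, dv coefficients:
  coeff of du: -54*u^3 - 34*u*v^2 - 8*u*v + 62*u + 3*v - 6
  coeff of dv: -34*u^2*v - 4*u^2 - 8*u*v^2 + 16*u*v + 3*u - 24*v^3 + 20*v
F^* omega = (-54*u^3 - 34*u*v^2 - 8*u*v + 62*u + 3*v - 6) du + (-34*u^2*v - 4*u^2 - 8*u*v^2 + 16*u*v + 3*u - 24*v^3 + 20*v) dv.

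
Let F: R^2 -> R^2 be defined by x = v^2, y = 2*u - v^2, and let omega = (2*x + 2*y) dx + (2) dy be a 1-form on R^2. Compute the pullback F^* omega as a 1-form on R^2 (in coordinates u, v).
F^* omega = (4) du + (4*v*(2*u - 1)) dv

Using F^*(f dg) = (f ∘ F) d(g ∘ F), substitute each coordinate x_i by F_i(u, v) in f_i, and replace dx_i by d F_i = (∂F_i/∂u) du + (∂F_i/∂v) dv.
  For the x component: f_1(F) = 4*u; d F_1 = (0) du + (2*v) dv
  For the y component: f_2(F) = 2; d F_2 = (2) du + (-2*v) dv
Combining and collecting du, dv coefficients:
  coeff of du: 4
  coeff of dv: 4*v*(2*u - 1)
F^* omega = (4) du + (4*v*(2*u - 1)) dv.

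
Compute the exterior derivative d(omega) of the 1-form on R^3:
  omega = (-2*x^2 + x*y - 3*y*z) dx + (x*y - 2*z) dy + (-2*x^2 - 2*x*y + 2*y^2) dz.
d(omega) = (-x + y + 3*z) dx ∧ dy + (-4*x + y) dx ∧ dz + (-2*x + 4*y + 2) dy ∧ dz

For a 1-form omega = sum_i f_i dx_i, the exterior derivative is
  d(omega) = sum_{i < j} (∂f_j/∂x_i - ∂f_i/∂x_j) dx_i ∧ dx_j.
  coefficient of dx ∧ dy: ∂f_2/∂x - ∂f_1/∂y = ∂(x*y - 2*z)/∂x - ∂(-2*x^2 + x*y - 3*y*z)/∂y = -x + y + 3*z
  coefficient of dx ∧ dz: ∂f_3/∂x - ∂f_1/∂z = ∂(-2*x^2 - 2*x*y + 2*y^2)/∂x - ∂(-2*x^2 + x*y - 3*y*z)/∂z = -4*x + y
  coefficient of dy ∧ dz: ∂f_3/∂y - ∂f_2/∂z = ∂(-2*x^2 - 2*x*y + 2*y^2)/∂y - ∂(x*y - 2*z)/∂z = -2*x + 4*y + 2
Assembling: d(omega) = (-x + y + 3*z) dx ∧ dy + (-4*x + y) dx ∧ dz + (-2*x + 4*y + 2) dy ∧ dz.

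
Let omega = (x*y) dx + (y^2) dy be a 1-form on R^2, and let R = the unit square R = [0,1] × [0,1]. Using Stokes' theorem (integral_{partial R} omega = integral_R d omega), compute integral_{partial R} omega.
integral_(partial R) omega = -1/2

Stokes: integral_partial_R omega = integral_R d omega with d omega = (∂Q/∂x - ∂P/∂y) dx ∧ dy.
  ∂Q/∂x = 0
  ∂P/∂y = x
  integrand = ∂Q/∂x - ∂P/∂y = -x.
Integrating over R: integral_0^1 integral_0^1 (-x) dx dy = -1/2.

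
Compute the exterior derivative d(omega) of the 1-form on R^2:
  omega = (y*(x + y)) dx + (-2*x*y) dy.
d(omega) = (-x - 4*y) dx ∧ dy

For a 1-form omega = sum_i f_i dx_i, the exterior derivative is
  d(omega) = sum_{i < j} (∂f_j/∂x_i - ∂f_i/∂x_j) dx_i ∧ dx_j.
  coefficient of dx ∧ dy: ∂f_2/∂x - ∂f_1/∂y = ∂(-2*x*y)/∂x - ∂(y*(x + y))/∂y = -x - 4*y
Assembling: d(omega) = (-x - 4*y) dx ∧ dy.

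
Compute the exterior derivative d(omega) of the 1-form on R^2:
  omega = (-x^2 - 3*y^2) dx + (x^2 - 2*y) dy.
d(omega) = (2*x + 6*y) dx ∧ dy

For a 1-form omega = sum_i f_i dx_i, the exterior derivative is
  d(omega) = sum_{i < j} (∂f_j/∂x_i - ∂f_i/∂x_j) dx_i ∧ dx_j.
  coefficient of dx ∧ dy: ∂f_2/∂x - ∂f_1/∂y = ∂(x^2 - 2*y)/∂x - ∂(-x^2 - 3*y^2)/∂y = 2*x + 6*y
Assembling: d(omega) = (2*x + 6*y) dx ∧ dy.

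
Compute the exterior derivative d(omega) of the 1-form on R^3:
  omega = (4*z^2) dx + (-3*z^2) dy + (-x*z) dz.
d(omega) = (-9*z) dx ∧ dz + (6*z) dy ∧ dz

For a 1-form omega = sum_i f_i dx_i, the exterior derivative is
  d(omega) = sum_{i < j} (∂f_j/∂x_i - ∂f_i/∂x_j) dx_i ∧ dx_j.
  coefficient of dx ∧ dz: ∂f_3/∂x - ∂f_1/∂z = ∂(-x*z)/∂x - ∂(4*z^2)/∂z = -9*z
  coefficient of dy ∧ dz: ∂f_3/∂y - ∂f_2/∂z = ∂(-x*z)/∂y - ∂(-3*z^2)/∂z = 6*z
Assembling: d(omega) = (-9*z) dx ∧ dz + (6*z) dy ∧ dz.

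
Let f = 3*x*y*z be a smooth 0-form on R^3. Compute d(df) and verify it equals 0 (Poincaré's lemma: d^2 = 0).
d(df) = 0

Step 1: df = sum_i (∂f/∂x_i) dx_i = (3*y*z) dx + (3*x*z) dy + (3*x*y) dz.
Step 2: Apply d again. Using the 1-form formula, the coefficient of dx ∧ dy in d(df) is ∂^2 f/∂x ∂y - ∂^2 f/∂y ∂x = (3*z) - (3*z) = 0 (equality of mixed partials for smooth f).
Similarly for dx ∧ dz and dy ∧ dz — all coefficients vanish. So d(df) = 0.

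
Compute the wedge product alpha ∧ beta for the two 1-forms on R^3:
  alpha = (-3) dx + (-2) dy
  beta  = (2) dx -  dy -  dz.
alpha ∧ beta = (7) dx ∧ dy + (3) dx ∧ dz + (2) dy ∧ dz

Distribute the wedge, using dx_i ∧ dx_j = -dx_j ∧ dx_i and dx_i ∧ dx_i = 0. For each pair (i, j) with i < j, the coefficient of dx_i ∧ dx_j in alpha ∧ beta is (alpha_i * beta_j - alpha_j * beta_i). Collecting: alpha ∧ beta = (7) dx ∧ dy + (3) dx ∧ dz + (2) dy ∧ dz.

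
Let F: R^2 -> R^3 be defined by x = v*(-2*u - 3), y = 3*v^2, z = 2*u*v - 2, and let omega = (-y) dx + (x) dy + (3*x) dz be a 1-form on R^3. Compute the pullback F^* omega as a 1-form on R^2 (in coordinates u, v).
F^* omega = (6*v^2*(-2*u + v - 3)) du + (3*v*(-4*u^2 - 2*u*v - 6*u - 3*v)) dv

Using F^*(f dg) = (f ∘ F) d(g ∘ F), substitute each coordinate x_i by F_i(u, v) in f_i, and replace dx_i by d F_i = (∂F_i/∂u) du + (∂F_i/∂v) dv.
  For the x component: f_1(F) = -3*v^2; d F_1 = (-2*v) du + (-2*u - 3) dv
  For the y component: f_2(F) = v*(-2*u - 3); d F_2 = (0) du + (6*v) dv
  For the z component: f_3(F) = 3*v*(-2*u - 3); d F_3 = (2*v) du + (2*u) dv
Combining and collecting du, dv coefficients:
  coeff of du: 6*v^2*(-2*u + v - 3)
  coeff of dv: 3*v*(-4*u^2 - 2*u*v - 6*u - 3*v)
F^* omega = (6*v^2*(-2*u + v - 3)) du + (3*v*(-4*u^2 - 2*u*v - 6*u - 3*v)) dv.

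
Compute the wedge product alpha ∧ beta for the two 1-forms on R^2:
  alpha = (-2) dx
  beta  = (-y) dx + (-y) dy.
alpha ∧ beta = (2*y) dx ∧ dy

Distribute the wedge, using dx_i ∧ dx_j = -dx_j ∧ dx_i and dx_i ∧ dx_i = 0. For each pair (i, j) with i < j, the coefficient of dx_i ∧ dx_j in alpha ∧ beta is (alpha_i * beta_j - alpha_j * beta_i). Collecting: alpha ∧ beta = (2*y) dx ∧ dy.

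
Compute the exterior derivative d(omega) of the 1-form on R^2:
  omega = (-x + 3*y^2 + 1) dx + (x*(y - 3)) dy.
d(omega) = (-5*y - 3) dx ∧ dy

For a 1-form omega = sum_i f_i dx_i, the exterior derivative is
  d(omega) = sum_{i < j} (∂f_j/∂x_i - ∂f_i/∂x_j) dx_i ∧ dx_j.
  coefficient of dx ∧ dy: ∂f_2/∂x - ∂f_1/∂y = ∂(x*(y - 3))/∂x - ∂(-x + 3*y^2 + 1)/∂y = -5*y - 3
Assembling: d(omega) = (-5*y - 3) dx ∧ dy.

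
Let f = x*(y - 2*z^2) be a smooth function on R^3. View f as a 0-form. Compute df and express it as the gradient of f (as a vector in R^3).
df = (y - 2*z^2) dx + (x) dy + (-4*x*z) dz; grad f = (y - 2*z^2, x, -4*x*z)

For a 0-form f, d f = (∂f/∂x) dx + (∂f/∂y) dy + (∂f/∂z) dz. The components of the vector representation are exactly the entries of grad f in Cartesian coordinates:
  ∂f/∂x = y - 2*z^2
  ∂f/∂y = x
  ∂f/∂z = -4*x*z.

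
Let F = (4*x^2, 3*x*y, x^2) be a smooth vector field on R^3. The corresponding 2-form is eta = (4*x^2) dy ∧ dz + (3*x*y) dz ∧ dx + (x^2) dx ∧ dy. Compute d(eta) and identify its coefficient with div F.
d(eta) = (11*x) dx ∧ dy ∧ dz; div F = 11*x

For a 2-form in R^3 of the form above, applying d gives a 3-form with coefficient ∂P/∂x + ∂Q/∂y + ∂R/∂z:
  ∂P/∂x = 8*x
  ∂Q/∂y = 3*x
  ∂R/∂z = 0
Sum = 11*x, which is exactly div F.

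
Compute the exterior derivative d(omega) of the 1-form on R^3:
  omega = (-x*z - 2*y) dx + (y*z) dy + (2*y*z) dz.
d(omega) = (2) dx ∧ dy + (x) dx ∧ dz + (-y + 2*z) dy ∧ dz

For a 1-form omega = sum_i f_i dx_i, the exterior derivative is
  d(omega) = sum_{i < j} (∂f_j/∂x_i - ∂f_i/∂x_j) dx_i ∧ dx_j.
  coefficient of dx ∧ dy: ∂f_2/∂x - ∂f_1/∂y = ∂(y*z)/∂x - ∂(-x*z - 2*y)/∂y = 2
  coefficient of dx ∧ dz: ∂f_3/∂x - ∂f_1/∂z = ∂(2*y*z)/∂x - ∂(-x*z - 2*y)/∂z = x
  coefficient of dy ∧ dz: ∂f_3/∂y - ∂f_2/∂z = ∂(2*y*z)/∂y - ∂(y*z)/∂z = -y + 2*z
Assembling: d(omega) = (2) dx ∧ dy + (x) dx ∧ dz + (-y + 2*z) dy ∧ dz.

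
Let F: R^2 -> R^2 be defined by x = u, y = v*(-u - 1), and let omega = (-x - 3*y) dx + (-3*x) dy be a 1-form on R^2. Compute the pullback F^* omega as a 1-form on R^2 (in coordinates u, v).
F^* omega = (6*u*v - u + 3*v) du + (3*u*(u + 1)) dv

Using F^*(f dg) = (f ∘ F) d(g ∘ F), substitute each coordinate x_i by F_i(u, v) in f_i, and replace dx_i by d F_i = (∂F_i/∂u) du + (∂F_i/∂v) dv.
  For the x component: f_1(F) = 3*u*v - u + 3*v; d F_1 = (1) du + (0) dv
  For the y component: f_2(F) = -3*u; d F_2 = (-v) du + (-u - 1) dv
Combining and collecting du, dv coefficients:
  coeff of du: 6*u*v - u + 3*v
  coeff of dv: 3*u*(u + 1)
F^* omega = (6*u*v - u + 3*v) du + (3*u*(u + 1)) dv.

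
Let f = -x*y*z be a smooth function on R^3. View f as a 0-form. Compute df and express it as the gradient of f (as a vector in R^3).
df = (-y*z) dx + (-x*z) dy + (-x*y) dz; grad f = (-y*z, -x*z, -x*y)

For a 0-form f, d f = (∂f/∂x) dx + (∂f/∂y) dy + (∂f/∂z) dz. The components of the vector representation are exactly the entries of grad f in Cartesian coordinates:
  ∂f/∂x = -y*z
  ∂f/∂y = -x*z
  ∂f/∂z = -x*y.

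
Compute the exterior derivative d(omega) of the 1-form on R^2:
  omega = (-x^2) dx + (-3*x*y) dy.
d(omega) = (-3*y) dx ∧ dy

For a 1-form omega = sum_i f_i dx_i, the exterior derivative is
  d(omega) = sum_{i < j} (∂f_j/∂x_i - ∂f_i/∂x_j) dx_i ∧ dx_j.
  coefficient of dx ∧ dy: ∂f_2/∂x - ∂f_1/∂y = ∂(-3*x*y)/∂x - ∂(-x^2)/∂y = -3*y
Assembling: d(omega) = (-3*y) dx ∧ dy.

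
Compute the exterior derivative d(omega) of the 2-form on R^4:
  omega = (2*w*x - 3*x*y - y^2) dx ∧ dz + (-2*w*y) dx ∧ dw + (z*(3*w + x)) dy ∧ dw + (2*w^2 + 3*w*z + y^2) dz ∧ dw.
d(omega) = (3*x + 2*y) dx ∧ dy ∧ dz + (2*x) dx ∧ dz ∧ dw + (2*w + z) dx ∧ dy ∧ dw + (-3*w - x + 2*y) dy ∧ dz ∧ dw

For a 2-form omega = sum_{i<j} g_{ij} dx_i ∧ dx_j, the exterior derivative is
  d(omega) = sum_{i<j} d(g_{ij}) ∧ dx_i ∧ dx_j = sum_{i<j, k} (∂g_{ij}/∂x_k) dx_k ∧ dx_i ∧ dx_j.
Expand each term, using dx_k ∧ dx_i ∧ dx_j = sgn(permutation) dx_{(a)} ∧ dx_{(b)} ∧ dx_{(c)} with (a < b < c) sorted:
  d(2*w*x - 3*x*y - y^2) includes (∂/∂y)(2*w*x - 3*x*y - y^2) dy = (-3*x - 2*y) dy, which multiplied by dx ∧ dz gives (3*x + 2*y) dx ∧ dy ∧ dz
  d(2*w*x - 3*x*y - y^2) includes (∂/∂w)(2*w*x - 3*x*y - y^2) dw = (2*x) dw, which multiplied by dx ∧ dz gives (2*x) dx ∧ dz ∧ dw
  d(-2*w*y) includes (∂/∂y)(-2*w*y) dy = (-2*w) dy, which multiplied by dx ∧ dw gives (2*w) dx ∧ dy ∧ dw
  d(z*(3*w + x)) includes (∂/∂x)(z*(3*w + x)) dx = (z) dx, which multiplied by dy ∧ dw gives (z) dx ∧ dy ∧ dw
  d(z*(3*w + x)) includes (∂/∂z)(z*(3*w + x)) dz = (3*w + x) dz, which multiplied by dy ∧ dw gives (-3*w - x) dy ∧ dz ∧ dw
  d(2*w^2 + 3*w*z + y^2) includes (∂/∂y)(2*w^2 + 3*w*z + y^2) dy = (2*y) dy, which multiplied by dz ∧ dw gives (2*y) dy ∧ dz ∧ dw
Collecting like 3-forms: d(omega) = (3*x + 2*y) dx ∧ dy ∧ dz + (2*x) dx ∧ dz ∧ dw + (2*w + z) dx ∧ dy ∧ dw + (-3*w - x + 2*y) dy ∧ dz ∧ dw.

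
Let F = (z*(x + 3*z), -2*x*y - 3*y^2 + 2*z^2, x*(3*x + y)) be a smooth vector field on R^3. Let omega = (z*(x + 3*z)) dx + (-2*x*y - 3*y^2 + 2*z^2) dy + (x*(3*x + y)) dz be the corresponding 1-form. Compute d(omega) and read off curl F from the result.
d(omega) = (x - 4*z) dy ∧ dz + (-5*x - y + 6*z) dz ∧ dx + (-2*y) dx ∧ dy; curl F = (x - 4*z, -5*x - y + 6*z, -2*y)

d omega = sum_{i<j} (∂f_j/∂x_i - ∂f_i/∂x_j) dx_i ∧ dx_j. Under the identification (dy ∧ dz, dz ∧ dx, dx ∧ dy) ↔ (e_x, e_y, e_z), the coefficients are exactly the components of curl F. Compute:
  ∂R/∂y - ∂Q/∂z = (x) - (4*z) = x - 4*z
  ∂P/∂z - ∂R/∂x = (x + 6*z) - (6*x + y) = -5*x - y + 6*z
  ∂Q/∂x - ∂P/∂y = (-2*y) - (0) = -2*y.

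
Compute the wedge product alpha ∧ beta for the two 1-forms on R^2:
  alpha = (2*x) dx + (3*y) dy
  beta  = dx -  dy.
alpha ∧ beta = (-2*x - 3*y) dx ∧ dy

Distribute the wedge, using dx_i ∧ dx_j = -dx_j ∧ dx_i and dx_i ∧ dx_i = 0. For each pair (i, j) with i < j, the coefficient of dx_i ∧ dx_j in alpha ∧ beta is (alpha_i * beta_j - alpha_j * beta_i). Collecting: alpha ∧ beta = (-2*x - 3*y) dx ∧ dy.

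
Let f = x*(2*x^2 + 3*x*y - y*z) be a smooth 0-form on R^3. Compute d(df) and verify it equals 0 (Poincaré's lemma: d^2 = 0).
d(df) = 0

Step 1: df = sum_i (∂f/∂x_i) dx_i = (6*x^2 + 6*x*y - y*z) dx + (x*(3*x - z)) dy + (-x*y) dz.
Step 2: Apply d again. Using the 1-form formula, the coefficient of dx ∧ dy in d(df) is ∂^2 f/∂x ∂y - ∂^2 f/∂y ∂x = (6*x - z) - (6*x - z) = 0 (equality of mixed partials for smooth f).
Similarly for dx ∧ dz and dy ∧ dz — all coefficients vanish. So d(df) = 0.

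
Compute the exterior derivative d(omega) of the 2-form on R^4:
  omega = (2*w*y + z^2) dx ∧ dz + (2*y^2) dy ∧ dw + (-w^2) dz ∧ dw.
d(omega) = (-2*w) dx ∧ dy ∧ dz + (2*y) dx ∧ dz ∧ dw

For a 2-form omega = sum_{i<j} g_{ij} dx_i ∧ dx_j, the exterior derivative is
  d(omega) = sum_{i<j} d(g_{ij}) ∧ dx_i ∧ dx_j = sum_{i<j, k} (∂g_{ij}/∂x_k) dx_k ∧ dx_i ∧ dx_j.
Expand each term, using dx_k ∧ dx_i ∧ dx_j = sgn(permutation) dx_{(a)} ∧ dx_{(b)} ∧ dx_{(c)} with (a < b < c) sorted:
  d(2*w*y + z^2) includes (∂/∂y)(2*w*y + z^2) dy = (2*w) dy, which multiplied by dx ∧ dz gives (-2*w) dx ∧ dy ∧ dz
  d(2*w*y + z^2) includes (∂/∂w)(2*w*y + z^2) dw = (2*y) dw, which multiplied by dx ∧ dz gives (2*y) dx ∧ dz ∧ dw
Collecting like 3-forms: d(omega) = (-2*w) dx ∧ dy ∧ dz + (2*y) dx ∧ dz ∧ dw.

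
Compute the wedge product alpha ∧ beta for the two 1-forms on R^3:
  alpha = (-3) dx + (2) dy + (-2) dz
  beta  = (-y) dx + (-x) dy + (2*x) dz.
alpha ∧ beta = (3*x + 2*y) dx ∧ dy + (-6*x - 2*y) dx ∧ dz + (2*x) dy ∧ dz

Distribute the wedge, using dx_i ∧ dx_j = -dx_j ∧ dx_i and dx_i ∧ dx_i = 0. For each pair (i, j) with i < j, the coefficient of dx_i ∧ dx_j in alpha ∧ beta is (alpha_i * beta_j - alpha_j * beta_i). Collecting: alpha ∧ beta = (3*x + 2*y) dx ∧ dy + (-6*x - 2*y) dx ∧ dz + (2*x) dy ∧ dz.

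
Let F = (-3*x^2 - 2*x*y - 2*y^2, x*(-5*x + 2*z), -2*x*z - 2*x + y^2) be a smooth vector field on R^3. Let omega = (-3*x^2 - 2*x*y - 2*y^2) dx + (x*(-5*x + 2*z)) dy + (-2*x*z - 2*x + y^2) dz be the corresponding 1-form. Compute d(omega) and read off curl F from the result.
d(omega) = (-2*x + 2*y) dy ∧ dz + (2*z + 2) dz ∧ dx + (-8*x + 4*y + 2*z) dx ∧ dy; curl F = (-2*x + 2*y, 2*z + 2, -8*x + 4*y + 2*z)

d omega = sum_{i<j} (∂f_j/∂x_i - ∂f_i/∂x_j) dx_i ∧ dx_j. Under the identification (dy ∧ dz, dz ∧ dx, dx ∧ dy) ↔ (e_x, e_y, e_z), the coefficients are exactly the components of curl F. Compute:
  ∂R/∂y - ∂Q/∂z = (2*y) - (2*x) = -2*x + 2*y
  ∂P/∂z - ∂R/∂x = (0) - (-2*z - 2) = 2*z + 2
  ∂Q/∂x - ∂P/∂y = (-10*x + 2*z) - (-2*x - 4*y) = -8*x + 4*y + 2*z.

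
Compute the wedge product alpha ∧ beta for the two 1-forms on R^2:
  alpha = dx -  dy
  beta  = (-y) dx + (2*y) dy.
alpha ∧ beta = (y) dx ∧ dy

Distribute the wedge, using dx_i ∧ dx_j = -dx_j ∧ dx_i and dx_i ∧ dx_i = 0. For each pair (i, j) with i < j, the coefficient of dx_i ∧ dx_j in alpha ∧ beta is (alpha_i * beta_j - alpha_j * beta_i). Collecting: alpha ∧ beta = (y) dx ∧ dy.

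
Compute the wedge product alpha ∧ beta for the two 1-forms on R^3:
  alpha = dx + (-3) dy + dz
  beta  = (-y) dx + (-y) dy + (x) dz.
alpha ∧ beta = (-4*y) dx ∧ dy + (x + y) dx ∧ dz + (-3*x + y) dy ∧ dz

Distribute the wedge, using dx_i ∧ dx_j = -dx_j ∧ dx_i and dx_i ∧ dx_i = 0. For each pair (i, j) with i < j, the coefficient of dx_i ∧ dx_j in alpha ∧ beta is (alpha_i * beta_j - alpha_j * beta_i). Collecting: alpha ∧ beta = (-4*y) dx ∧ dy + (x + y) dx ∧ dz + (-3*x + y) dy ∧ dz.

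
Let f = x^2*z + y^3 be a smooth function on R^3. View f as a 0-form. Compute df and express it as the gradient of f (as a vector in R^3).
df = (2*x*z) dx + (3*y^2) dy + (x^2) dz; grad f = (2*x*z, 3*y^2, x^2)

For a 0-form f, d f = (∂f/∂x) dx + (∂f/∂y) dy + (∂f/∂z) dz. The components of the vector representation are exactly the entries of grad f in Cartesian coordinates:
  ∂f/∂x = 2*x*z
  ∂f/∂y = 3*y^2
  ∂f/∂z = x^2.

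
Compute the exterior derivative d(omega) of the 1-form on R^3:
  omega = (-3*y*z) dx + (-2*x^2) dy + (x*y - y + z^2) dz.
d(omega) = (-4*x + 3*z) dx ∧ dy + (4*y) dx ∧ dz + (x - 1) dy ∧ dz

For a 1-form omega = sum_i f_i dx_i, the exterior derivative is
  d(omega) = sum_{i < j} (∂f_j/∂x_i - ∂f_i/∂x_j) dx_i ∧ dx_j.
  coefficient of dx ∧ dy: ∂f_2/∂x - ∂f_1/∂y = ∂(-2*x^2)/∂x - ∂(-3*y*z)/∂y = -4*x + 3*z
  coefficient of dx ∧ dz: ∂f_3/∂x - ∂f_1/∂z = ∂(x*y - y + z^2)/∂x - ∂(-3*y*z)/∂z = 4*y
  coefficient of dy ∧ dz: ∂f_3/∂y - ∂f_2/∂z = ∂(x*y - y + z^2)/∂y - ∂(-2*x^2)/∂z = x - 1
Assembling: d(omega) = (-4*x + 3*z) dx ∧ dy + (4*y) dx ∧ dz + (x - 1) dy ∧ dz.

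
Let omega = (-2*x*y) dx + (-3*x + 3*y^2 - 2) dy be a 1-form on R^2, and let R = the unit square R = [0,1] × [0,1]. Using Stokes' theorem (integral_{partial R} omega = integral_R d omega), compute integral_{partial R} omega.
integral_(partial R) omega = -2

Stokes: integral_partial_R omega = integral_R d omega with d omega = (∂Q/∂x - ∂P/∂y) dx ∧ dy.
  ∂Q/∂x = -3
  ∂P/∂y = -2*x
  integrand = ∂Q/∂x - ∂P/∂y = 2*x - 3.
Integrating over R: integral_0^1 integral_0^1 (2*x - 3) dx dy = -2.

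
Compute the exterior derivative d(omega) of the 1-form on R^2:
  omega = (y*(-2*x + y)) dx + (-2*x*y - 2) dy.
d(omega) = (2*x - 4*y) dx ∧ dy

For a 1-form omega = sum_i f_i dx_i, the exterior derivative is
  d(omega) = sum_{i < j} (∂f_j/∂x_i - ∂f_i/∂x_j) dx_i ∧ dx_j.
  coefficient of dx ∧ dy: ∂f_2/∂x - ∂f_1/∂y = ∂(-2*x*y - 2)/∂x - ∂(y*(-2*x + y))/∂y = 2*x - 4*y
Assembling: d(omega) = (2*x - 4*y) dx ∧ dy.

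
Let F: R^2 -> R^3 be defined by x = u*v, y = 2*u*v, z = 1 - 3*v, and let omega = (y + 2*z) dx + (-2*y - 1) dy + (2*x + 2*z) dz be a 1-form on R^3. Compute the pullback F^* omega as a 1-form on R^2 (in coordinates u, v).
F^* omega = (6*v^2*(-u - 1)) du + (-6*u^2*v - 12*u*v + 18*v - 6) dv

Using F^*(f dg) = (f ∘ F) d(g ∘ F), substitute each coordinate x_i by F_i(u, v) in f_i, and replace dx_i by d F_i = (∂F_i/∂u) du + (∂F_i/∂v) dv.
  For the x component: f_1(F) = 2*u*v - 6*v + 2; d F_1 = (v) du + (u) dv
  For the y component: f_2(F) = -4*u*v - 1; d F_2 = (2*v) du + (2*u) dv
  For the z component: f_3(F) = 2*u*v - 6*v + 2; d F_3 = (0) du + (-3) dv
Combining and collecting du, dv coefficients:
  coeff of du: 6*v^2*(-u - 1)
  coeff of dv: -6*u^2*v - 12*u*v + 18*v - 6
F^* omega = (6*v^2*(-u - 1)) du + (-6*u^2*v - 12*u*v + 18*v - 6) dv.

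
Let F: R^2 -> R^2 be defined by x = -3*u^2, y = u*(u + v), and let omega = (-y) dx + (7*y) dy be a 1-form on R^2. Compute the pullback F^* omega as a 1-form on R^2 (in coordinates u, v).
F^* omega = (u*(20*u^2 + 27*u*v + 7*v^2)) du + (7*u^2*(u + v)) dv

Using F^*(f dg) = (f ∘ F) d(g ∘ F), substitute each coordinate x_i by F_i(u, v) in f_i, and replace dx_i by d F_i = (∂F_i/∂u) du + (∂F_i/∂v) dv.
  For the x component: f_1(F) = u*(-u - v); d F_1 = (-6*u) du + (0) dv
  For the y component: f_2(F) = 7*u*(u + v); d F_2 = (2*u + v) du + (u) dv
Combining and collecting du, dv coefficients:
  coeff of du: u*(20*u^2 + 27*u*v + 7*v^2)
  coeff of dv: 7*u^2*(u + v)
F^* omega = (u*(20*u^2 + 27*u*v + 7*v^2)) du + (7*u^2*(u + v)) dv.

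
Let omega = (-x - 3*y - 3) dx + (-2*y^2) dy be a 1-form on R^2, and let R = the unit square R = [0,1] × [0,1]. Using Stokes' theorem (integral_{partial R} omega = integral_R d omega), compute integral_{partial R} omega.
integral_(partial R) omega = 3

Stokes: integral_partial_R omega = integral_R d omega with d omega = (∂Q/∂x - ∂P/∂y) dx ∧ dy.
  ∂Q/∂x = 0
  ∂P/∂y = -3
  integrand = ∂Q/∂x - ∂P/∂y = 3.
Integrating over R: integral_0^1 integral_0^1 (3) dx dy = 3.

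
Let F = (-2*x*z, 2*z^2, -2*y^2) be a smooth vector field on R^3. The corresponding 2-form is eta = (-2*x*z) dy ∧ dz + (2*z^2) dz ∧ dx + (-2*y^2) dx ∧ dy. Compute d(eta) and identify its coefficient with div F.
d(eta) = (-2*z) dx ∧ dy ∧ dz; div F = -2*z

For a 2-form in R^3 of the form above, applying d gives a 3-form with coefficient ∂P/∂x + ∂Q/∂y + ∂R/∂z:
  ∂P/∂x = -2*z
  ∂Q/∂y = 0
  ∂R/∂z = 0
Sum = -2*z, which is exactly div F.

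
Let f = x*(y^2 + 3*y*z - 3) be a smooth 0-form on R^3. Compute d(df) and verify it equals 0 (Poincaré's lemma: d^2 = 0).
d(df) = 0

Step 1: df = sum_i (∂f/∂x_i) dx_i = (y^2 + 3*y*z - 3) dx + (x*(2*y + 3*z)) dy + (3*x*y) dz.
Step 2: Apply d again. Using the 1-form formula, the coefficient of dx ∧ dy in d(df) is ∂^2 f/∂x ∂y - ∂^2 f/∂y ∂x = (2*y + 3*z) - (2*y + 3*z) = 0 (equality of mixed partials for smooth f).
Similarly for dx ∧ dz and dy ∧ dz — all coefficients vanish. So d(df) = 0.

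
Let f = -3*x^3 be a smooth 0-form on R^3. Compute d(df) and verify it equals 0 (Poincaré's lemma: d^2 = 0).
d(df) = 0

Step 1: df = sum_i (∂f/∂x_i) dx_i = (-9*x^2) dx + (0) dy + (0) dz.
Step 2: Apply d again. Using the 1-form formula, the coefficient of dx ∧ dy in d(df) is ∂^2 f/∂x ∂y - ∂^2 f/∂y ∂x = (0) - (0) = 0 (equality of mixed partials for smooth f).
Similarly for dx ∧ dz and dy ∧ dz — all coefficients vanish. So d(df) = 0.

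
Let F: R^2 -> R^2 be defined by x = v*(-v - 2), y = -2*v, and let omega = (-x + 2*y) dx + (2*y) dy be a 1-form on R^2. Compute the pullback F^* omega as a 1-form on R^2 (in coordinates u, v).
F^* omega = (2*v*(-v^2 + v + 6)) dv

Using F^*(f dg) = (f ∘ F) d(g ∘ F), substitute each coordinate x_i by F_i(u, v) in f_i, and replace dx_i by d F_i = (∂F_i/∂u) du + (∂F_i/∂v) dv.
  For the x component: f_1(F) = v*(v - 2); d F_1 = (0) du + (-2*v - 2) dv
  For the y component: f_2(F) = -4*v; d F_2 = (0) du + (-2) dv
Combining and collecting du, dv coefficients:
  coeff of du: 0
  coeff of dv: 2*v*(-v^2 + v + 6)
F^* omega = (2*v*(-v^2 + v + 6)) dv.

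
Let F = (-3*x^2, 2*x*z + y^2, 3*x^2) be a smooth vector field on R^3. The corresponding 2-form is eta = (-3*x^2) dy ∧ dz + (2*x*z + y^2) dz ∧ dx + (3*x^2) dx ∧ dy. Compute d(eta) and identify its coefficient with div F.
d(eta) = (-6*x + 2*y) dx ∧ dy ∧ dz; div F = -6*x + 2*y

For a 2-form in R^3 of the form above, applying d gives a 3-form with coefficient ∂P/∂x + ∂Q/∂y + ∂R/∂z:
  ∂P/∂x = -6*x
  ∂Q/∂y = 2*y
  ∂R/∂z = 0
Sum = -6*x + 2*y, which is exactly div F.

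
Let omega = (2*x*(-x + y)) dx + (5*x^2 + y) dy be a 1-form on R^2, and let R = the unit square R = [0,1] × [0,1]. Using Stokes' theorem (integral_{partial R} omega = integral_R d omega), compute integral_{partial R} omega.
integral_(partial R) omega = 4

Stokes: integral_partial_R omega = integral_R d omega with d omega = (∂Q/∂x - ∂P/∂y) dx ∧ dy.
  ∂Q/∂x = 10*x
  ∂P/∂y = 2*x
  integrand = ∂Q/∂x - ∂P/∂y = 8*x.
Integrating over R: integral_0^1 integral_0^1 (8*x) dx dy = 4.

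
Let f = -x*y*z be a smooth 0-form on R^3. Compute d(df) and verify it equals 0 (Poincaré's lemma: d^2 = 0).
d(df) = 0

Step 1: df = sum_i (∂f/∂x_i) dx_i = (-y*z) dx + (-x*z) dy + (-x*y) dz.
Step 2: Apply d again. Using the 1-form formula, the coefficient of dx ∧ dy in d(df) is ∂^2 f/∂x ∂y - ∂^2 f/∂y ∂x = (-z) - (-z) = 0 (equality of mixed partials for smooth f).
Similarly for dx ∧ dz and dy ∧ dz — all coefficients vanish. So d(df) = 0.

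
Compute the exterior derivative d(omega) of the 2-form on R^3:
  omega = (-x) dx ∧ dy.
d(omega) = 0

For a 2-form omega = sum_{i<j} g_{ij} dx_i ∧ dx_j, the exterior derivative is
  d(omega) = sum_{i<j} d(g_{ij}) ∧ dx_i ∧ dx_j = sum_{i<j, k} (∂g_{ij}/∂x_k) dx_k ∧ dx_i ∧ dx_j.
Expand each term, using dx_k ∧ dx_i ∧ dx_j = sgn(permutation) dx_{(a)} ∧ dx_{(b)} ∧ dx_{(c)} with (a < b < c) sorted:

Collecting like 3-forms: d(omega) = 0.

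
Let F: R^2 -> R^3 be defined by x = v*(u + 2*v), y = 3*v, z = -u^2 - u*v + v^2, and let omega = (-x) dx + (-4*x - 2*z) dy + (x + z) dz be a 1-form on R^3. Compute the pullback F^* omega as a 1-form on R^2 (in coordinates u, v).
F^* omega = (2*u^3 + u^2*v - 7*u*v^2 - 5*v^3) du + (u^3 - 3*u^2*v + 6*u^2 - 9*u*v^2 - 6*u*v - 2*v^3 - 30*v^2) dv

Using F^*(f dg) = (f ∘ F) d(g ∘ F), substitute each coordinate x_i by F_i(u, v) in f_i, and replace dx_i by d F_i = (∂F_i/∂u) du + (∂F_i/∂v) dv.
  For the x component: f_1(F) = v*(-u - 2*v); d F_1 = (v) du + (u + 4*v) dv
  For the y component: f_2(F) = 2*u^2 - 2*u*v - 10*v^2; d F_2 = (0) du + (3) dv
  For the z component: f_3(F) = -u^2 + 3*v^2; d F_3 = (-2*u - v) du + (-u + 2*v) dv
Combining and collecting du, dv coefficients:
  coeff of du: 2*u^3 + u^2*v - 7*u*v^2 - 5*v^3
  coeff of dv: u^3 - 3*u^2*v + 6*u^2 - 9*u*v^2 - 6*u*v - 2*v^3 - 30*v^2
F^* omega = (2*u^3 + u^2*v - 7*u*v^2 - 5*v^3) du + (u^3 - 3*u^2*v + 6*u^2 - 9*u*v^2 - 6*u*v - 2*v^3 - 30*v^2) dv.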